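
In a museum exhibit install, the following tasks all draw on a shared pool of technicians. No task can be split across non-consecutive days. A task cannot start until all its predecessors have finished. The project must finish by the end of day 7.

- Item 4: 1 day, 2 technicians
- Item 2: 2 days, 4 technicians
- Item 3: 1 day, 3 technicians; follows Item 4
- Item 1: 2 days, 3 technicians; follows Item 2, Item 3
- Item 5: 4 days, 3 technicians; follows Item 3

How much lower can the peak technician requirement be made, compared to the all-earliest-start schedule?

1

Early-start peak: d1:6  d2:7  d3:6  d4:6  d5:3  d6:3  d7:0 ⇒ 7.
Leveled (Item 4@1, Item 2@1, Item 3@3, Item 1@4, Item 5@4): d1:6  d2:4  d3:3  d4:6  d5:6  d6:3  d7:3 ⇒ 6.
Reduction 7 − 6 = 1.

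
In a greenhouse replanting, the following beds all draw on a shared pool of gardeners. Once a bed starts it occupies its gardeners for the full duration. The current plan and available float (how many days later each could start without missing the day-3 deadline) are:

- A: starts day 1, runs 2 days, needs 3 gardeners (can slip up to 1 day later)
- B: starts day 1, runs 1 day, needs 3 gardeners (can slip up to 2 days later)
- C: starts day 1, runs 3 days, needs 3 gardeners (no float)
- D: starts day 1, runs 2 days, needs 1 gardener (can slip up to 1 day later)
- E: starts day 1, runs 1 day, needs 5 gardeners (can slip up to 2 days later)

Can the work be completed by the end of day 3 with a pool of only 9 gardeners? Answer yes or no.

yes

Schedule A@1, B@1, C@1, D@2, E@3: d1:9  d2:7  d3:9 — peak 9 ≤ 9.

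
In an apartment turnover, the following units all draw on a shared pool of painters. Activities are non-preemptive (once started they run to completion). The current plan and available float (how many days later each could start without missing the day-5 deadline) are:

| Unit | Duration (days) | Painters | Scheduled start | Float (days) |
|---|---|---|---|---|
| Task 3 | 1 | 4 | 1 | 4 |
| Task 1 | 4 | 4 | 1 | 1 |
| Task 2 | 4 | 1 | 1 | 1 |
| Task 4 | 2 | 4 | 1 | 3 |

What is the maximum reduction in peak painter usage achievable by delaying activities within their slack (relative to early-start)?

4

Early-start peak: d1:13  d2:9  d3:5  d4:5  d5:0 ⇒ 13.
Leveled (Task 3@1, Task 1@1, Task 2@1, Task 4@2): d1:9  d2:9  d3:9  d4:5  d5:0 ⇒ 9.
Reduction 13 − 9 = 4.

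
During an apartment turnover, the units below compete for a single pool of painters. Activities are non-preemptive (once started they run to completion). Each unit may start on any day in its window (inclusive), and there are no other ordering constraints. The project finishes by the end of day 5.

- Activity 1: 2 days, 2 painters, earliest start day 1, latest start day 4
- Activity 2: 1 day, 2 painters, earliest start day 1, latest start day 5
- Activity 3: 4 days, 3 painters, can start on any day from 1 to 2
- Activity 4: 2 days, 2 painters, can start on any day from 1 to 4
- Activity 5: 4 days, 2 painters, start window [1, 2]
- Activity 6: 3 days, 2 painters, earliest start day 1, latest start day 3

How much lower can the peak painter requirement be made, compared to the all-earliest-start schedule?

Early-start peak: d1:13  d2:11  d3:7  d4:5  d5:0 ⇒ 13.
Leveled (Activity 1@1, Activity 2@1, Activity 3@1, Activity 4@1, Activity 5@2, Activity 6@3): d1:9  d2:9  d3:7  d4:7  d5:4 ⇒ 9.
Reduction 13 − 9 = 4.

4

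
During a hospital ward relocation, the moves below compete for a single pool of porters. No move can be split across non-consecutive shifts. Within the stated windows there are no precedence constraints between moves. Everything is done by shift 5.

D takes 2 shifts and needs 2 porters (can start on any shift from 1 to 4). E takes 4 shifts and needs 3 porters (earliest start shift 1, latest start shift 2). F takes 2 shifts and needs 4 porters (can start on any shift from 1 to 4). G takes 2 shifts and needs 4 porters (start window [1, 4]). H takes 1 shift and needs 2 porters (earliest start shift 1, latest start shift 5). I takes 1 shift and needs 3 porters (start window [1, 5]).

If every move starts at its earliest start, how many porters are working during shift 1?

At early start, shift 1 has: D, E, F, G, H, I.
Demand: 2 + 3 + 4 + 4 + 2 + 3 = 18.

18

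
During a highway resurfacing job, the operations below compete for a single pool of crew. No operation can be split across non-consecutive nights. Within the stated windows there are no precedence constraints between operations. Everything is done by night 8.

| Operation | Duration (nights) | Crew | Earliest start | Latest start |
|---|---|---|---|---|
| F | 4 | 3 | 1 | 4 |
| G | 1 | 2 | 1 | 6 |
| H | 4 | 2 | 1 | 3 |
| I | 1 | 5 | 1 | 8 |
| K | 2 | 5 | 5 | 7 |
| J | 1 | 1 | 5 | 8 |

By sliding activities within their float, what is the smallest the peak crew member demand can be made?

Early-start (F@1, G@1, H@1, I@1, K@5, J@5) gives peak 12: n1:12  n2:5  n3:5  n4:5  n5:6  n6:5  n7:0  n8:0.
Shift H→2, I→6, K→7.
Schedule F@1, G@1, H@2, I@6, K@7, J@5: n1:5  n2:5  n3:5  n4:5  n5:3  n6:5  n7:5  n8:5 — peak 5.
Total crew member-nights = 38 over 8 nights ⇒ peak ≥ ⌈38/8⌉ = 5, so 5 is optimal.

5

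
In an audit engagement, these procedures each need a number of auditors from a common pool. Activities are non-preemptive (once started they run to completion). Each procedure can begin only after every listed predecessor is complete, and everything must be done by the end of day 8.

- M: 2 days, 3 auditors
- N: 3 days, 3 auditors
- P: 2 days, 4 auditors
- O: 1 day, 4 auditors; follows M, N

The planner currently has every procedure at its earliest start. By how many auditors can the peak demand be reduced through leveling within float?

6

Early-start peak: d1:10  d2:10  d3:3  d4:4  d5:0  d6:0  d7:0  d8:0 ⇒ 10.
Leveled (M@1, N@3, P@6, O@8): d1:3  d2:3  d3:3  d4:3  d5:3  d6:4  d7:4  d8:4 ⇒ 4.
Reduction 10 − 4 = 6.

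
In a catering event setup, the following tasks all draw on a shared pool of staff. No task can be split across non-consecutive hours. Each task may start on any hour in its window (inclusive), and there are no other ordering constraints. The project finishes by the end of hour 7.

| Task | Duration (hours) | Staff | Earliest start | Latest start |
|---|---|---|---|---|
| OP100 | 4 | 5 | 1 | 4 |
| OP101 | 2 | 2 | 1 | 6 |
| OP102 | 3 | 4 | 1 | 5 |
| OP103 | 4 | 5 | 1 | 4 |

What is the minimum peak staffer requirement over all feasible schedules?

10

Early-start (OP100@1, OP101@1, OP102@1, OP103@1) gives peak 16: h1:16  h2:16  h3:14  h4:10  h5:0  h6:0  h7:0.
Shift OP102→5, OP103→3.
Schedule OP100@1, OP101@1, OP102@5, OP103@3: h1:7  h2:7  h3:10  h4:10  h5:9  h6:9  h7:4 — peak 10.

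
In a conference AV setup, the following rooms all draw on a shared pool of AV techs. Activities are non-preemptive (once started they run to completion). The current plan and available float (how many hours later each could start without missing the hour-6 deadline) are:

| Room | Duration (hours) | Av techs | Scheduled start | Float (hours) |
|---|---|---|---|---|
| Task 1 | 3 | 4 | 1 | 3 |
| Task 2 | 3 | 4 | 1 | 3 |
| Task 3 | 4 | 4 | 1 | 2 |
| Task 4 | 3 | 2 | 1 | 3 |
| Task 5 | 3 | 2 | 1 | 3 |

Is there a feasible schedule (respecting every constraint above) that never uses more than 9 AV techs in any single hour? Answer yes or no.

The minimum achievable peak is 10; 9 < 10, so no feasible schedule stays within the cap.

no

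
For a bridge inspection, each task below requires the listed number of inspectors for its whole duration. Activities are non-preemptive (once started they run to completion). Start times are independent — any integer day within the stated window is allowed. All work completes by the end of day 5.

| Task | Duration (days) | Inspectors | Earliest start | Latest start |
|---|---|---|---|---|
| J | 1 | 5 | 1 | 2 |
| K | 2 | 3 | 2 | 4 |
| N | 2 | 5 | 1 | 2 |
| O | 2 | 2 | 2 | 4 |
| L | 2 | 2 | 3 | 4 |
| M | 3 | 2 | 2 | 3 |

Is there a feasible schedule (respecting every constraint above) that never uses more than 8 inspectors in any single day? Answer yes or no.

no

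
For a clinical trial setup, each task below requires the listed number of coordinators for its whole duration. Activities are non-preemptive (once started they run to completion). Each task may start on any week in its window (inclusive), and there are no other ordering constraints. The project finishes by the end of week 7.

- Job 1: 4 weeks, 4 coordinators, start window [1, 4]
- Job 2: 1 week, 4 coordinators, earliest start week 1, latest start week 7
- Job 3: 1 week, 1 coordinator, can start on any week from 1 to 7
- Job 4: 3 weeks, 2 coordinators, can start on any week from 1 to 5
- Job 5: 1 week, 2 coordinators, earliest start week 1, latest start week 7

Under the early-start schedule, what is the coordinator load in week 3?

At early start, week 3 has: Job 1, Job 4.
Demand: 4 + 2 = 6.

6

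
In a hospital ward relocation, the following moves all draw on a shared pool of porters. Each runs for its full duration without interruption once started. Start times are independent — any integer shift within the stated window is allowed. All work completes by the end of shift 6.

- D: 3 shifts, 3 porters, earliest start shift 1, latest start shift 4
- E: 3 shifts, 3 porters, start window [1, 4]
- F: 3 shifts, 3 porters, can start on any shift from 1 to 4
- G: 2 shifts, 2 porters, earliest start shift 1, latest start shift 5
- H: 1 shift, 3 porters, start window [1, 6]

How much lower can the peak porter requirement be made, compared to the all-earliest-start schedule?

8

Early-start peak: s1:14  s2:11  s3:9  s4:0  s5:0  s6:0 ⇒ 14.
Leveled (D@1, E@1, F@4, G@4, H@6): s1:6  s2:6  s3:6  s4:5  s5:5  s6:6 ⇒ 6.
Reduction 14 − 6 = 8.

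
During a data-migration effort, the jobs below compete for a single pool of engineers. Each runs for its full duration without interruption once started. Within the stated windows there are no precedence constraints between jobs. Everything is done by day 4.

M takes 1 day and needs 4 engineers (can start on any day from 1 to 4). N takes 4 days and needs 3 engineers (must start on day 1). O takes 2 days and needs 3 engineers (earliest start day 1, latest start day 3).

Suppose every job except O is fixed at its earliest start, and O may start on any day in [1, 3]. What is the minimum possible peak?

O@1: d1:10  d2:6  d3:3  d4:3 → peak 10
O@2: d1:7  d2:6  d3:6  d4:3 → peak 7
O@3: d1:7  d2:3  d3:6  d4:6 → peak 7
Best is O@2, peak 7.

7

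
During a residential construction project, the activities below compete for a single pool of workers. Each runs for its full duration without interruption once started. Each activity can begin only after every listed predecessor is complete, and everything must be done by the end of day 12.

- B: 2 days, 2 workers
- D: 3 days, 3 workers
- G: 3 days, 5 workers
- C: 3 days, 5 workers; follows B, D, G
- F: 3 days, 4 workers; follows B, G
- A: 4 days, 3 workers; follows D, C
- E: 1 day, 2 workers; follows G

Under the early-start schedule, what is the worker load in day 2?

10

At early start, day 2 has: B, D, G.
Demand: 2 + 3 + 5 = 10.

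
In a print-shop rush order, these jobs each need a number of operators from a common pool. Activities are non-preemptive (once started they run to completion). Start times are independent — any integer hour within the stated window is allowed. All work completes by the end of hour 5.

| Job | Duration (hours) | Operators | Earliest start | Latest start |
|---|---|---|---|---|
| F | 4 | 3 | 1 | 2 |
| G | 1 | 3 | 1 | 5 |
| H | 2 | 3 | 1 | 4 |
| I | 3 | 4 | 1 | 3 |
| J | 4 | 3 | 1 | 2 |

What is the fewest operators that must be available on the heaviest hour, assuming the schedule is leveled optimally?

Early-start (F@1, G@1, H@1, I@1, J@1) gives peak 16: h1:16  h2:13  h3:10  h4:6  h5:0.
Shift I→3, J→2.
Schedule F@1, G@1, H@1, I@3, J@2: h1:9  h2:9  h3:10  h4:10  h5:7 — peak 10.

10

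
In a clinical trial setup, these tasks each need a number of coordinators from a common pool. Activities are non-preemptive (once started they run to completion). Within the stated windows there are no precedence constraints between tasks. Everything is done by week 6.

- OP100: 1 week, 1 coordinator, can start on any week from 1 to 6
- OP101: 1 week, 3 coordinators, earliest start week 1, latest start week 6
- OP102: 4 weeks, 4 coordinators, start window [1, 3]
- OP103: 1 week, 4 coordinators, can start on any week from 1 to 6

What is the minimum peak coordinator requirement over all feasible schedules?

Early-start (OP100@1, OP101@1, OP102@1, OP103@1) gives peak 12: w1:12  w2:4  w3:4  w4:4  w5:0  w6:0.
Shift OP102→2, OP103→6.
Schedule OP100@1, OP101@1, OP102@2, OP103@6: w1:4  w2:4  w3:4  w4:4  w5:4  w6:4 — peak 4.
Total coordinator-weeks = 24 over 6 weeks ⇒ peak ≥ ⌈24/6⌉ = 4, so 4 is optimal.

4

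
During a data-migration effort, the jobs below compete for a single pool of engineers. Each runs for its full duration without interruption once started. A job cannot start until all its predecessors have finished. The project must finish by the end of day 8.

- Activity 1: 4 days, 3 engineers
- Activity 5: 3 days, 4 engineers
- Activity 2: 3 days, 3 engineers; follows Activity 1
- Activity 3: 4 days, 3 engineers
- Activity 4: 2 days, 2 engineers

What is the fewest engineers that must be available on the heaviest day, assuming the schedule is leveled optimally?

7

Early-start (Activity 1@1, Activity 5@1, Activity 2@5, Activity 3@1, Activity 4@1) gives peak 12: d1:12  d2:12  d3:10  d4:6  d5:3  d6:3  d7:3  d8:0.
Shift Activity 2→6, Activity 3→5, Activity 4→4.
Schedule Activity 1@1, Activity 5@1, Activity 2@6, Activity 3@5, Activity 4@4: d1:7  d2:7  d3:7  d4:5  d5:5  d6:6  d7:6  d8:6 — peak 7.
Total engineer-days = 49 over 8 days ⇒ peak ≥ ⌈49/8⌉ = 7, so 7 is optimal.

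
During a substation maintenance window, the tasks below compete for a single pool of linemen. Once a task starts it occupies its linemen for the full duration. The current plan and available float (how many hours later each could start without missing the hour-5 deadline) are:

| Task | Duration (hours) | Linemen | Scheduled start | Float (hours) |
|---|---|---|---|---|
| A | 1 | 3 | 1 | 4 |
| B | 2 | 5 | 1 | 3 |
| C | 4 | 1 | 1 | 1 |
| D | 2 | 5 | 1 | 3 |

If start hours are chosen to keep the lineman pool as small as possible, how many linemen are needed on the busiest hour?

6

Early-start (A@1, B@1, C@1, D@1) gives peak 14: h1:14  h2:11  h3:1  h4:1  h5:0.
Shift B→2, D→4.
Schedule A@1, B@2, C@1, D@4: h1:4  h2:6  h3:6  h4:6  h5:5 — peak 6.
Total lineman-hours = 27 over 5 hours ⇒ peak ≥ ⌈27/5⌉ = 6, so 6 is optimal.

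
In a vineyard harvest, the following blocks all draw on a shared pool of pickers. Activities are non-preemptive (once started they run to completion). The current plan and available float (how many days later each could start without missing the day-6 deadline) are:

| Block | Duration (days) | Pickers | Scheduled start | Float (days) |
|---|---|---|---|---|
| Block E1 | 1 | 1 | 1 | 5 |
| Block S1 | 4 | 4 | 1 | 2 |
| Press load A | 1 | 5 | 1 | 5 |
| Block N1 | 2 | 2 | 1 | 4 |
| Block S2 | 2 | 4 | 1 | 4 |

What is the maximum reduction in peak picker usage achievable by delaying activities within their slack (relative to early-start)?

8

Early-start peak: d1:16  d2:10  d3:4  d4:4  d5:0  d6:0 ⇒ 16.
Leveled (Block E1@1, Block S1@1, Press load A@5, Block N1@1, Block S2@3): d1:7  d2:6  d3:8  d4:8  d5:5  d6:0 ⇒ 8.
Reduction 16 − 8 = 8.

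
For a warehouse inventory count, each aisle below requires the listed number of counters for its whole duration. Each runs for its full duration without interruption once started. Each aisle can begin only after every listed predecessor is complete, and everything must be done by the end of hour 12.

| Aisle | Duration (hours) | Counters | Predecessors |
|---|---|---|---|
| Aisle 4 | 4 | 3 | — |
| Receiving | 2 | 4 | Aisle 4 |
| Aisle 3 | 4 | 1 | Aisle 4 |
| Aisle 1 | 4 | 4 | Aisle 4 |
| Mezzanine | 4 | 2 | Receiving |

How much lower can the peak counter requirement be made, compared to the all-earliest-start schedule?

3

Early-start peak: h1:3  h2:3  h3:3  h4:3  h5:9  h6:9  h7:7  h8:7  h9:2  h10:2  h11:0  h12:0 ⇒ 9.
Leveled (Aisle 4@1, Receiving@5, Aisle 3@5, Aisle 1@7, Mezzanine@9): h1:3  h2:3  h3:3  h4:3  h5:5  h6:5  h7:5  h8:5  h9:6  h10:6  h11:2  h12:2 ⇒ 6.
Reduction 9 − 6 = 3.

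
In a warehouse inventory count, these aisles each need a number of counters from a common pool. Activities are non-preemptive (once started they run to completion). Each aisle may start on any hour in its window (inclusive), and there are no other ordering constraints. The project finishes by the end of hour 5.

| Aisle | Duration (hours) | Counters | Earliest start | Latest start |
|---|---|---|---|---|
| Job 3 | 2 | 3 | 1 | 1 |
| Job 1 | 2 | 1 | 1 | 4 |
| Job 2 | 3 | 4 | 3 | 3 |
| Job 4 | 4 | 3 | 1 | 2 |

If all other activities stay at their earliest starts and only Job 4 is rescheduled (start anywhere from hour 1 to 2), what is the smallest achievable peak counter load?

Job 4@1: h1:7  h2:7  h3:7  h4:7  h5:4 → peak 7
Job 4@2: h1:4  h2:7  h3:7  h4:7  h5:7 → peak 7
Best is Job 4@1, peak 7.

7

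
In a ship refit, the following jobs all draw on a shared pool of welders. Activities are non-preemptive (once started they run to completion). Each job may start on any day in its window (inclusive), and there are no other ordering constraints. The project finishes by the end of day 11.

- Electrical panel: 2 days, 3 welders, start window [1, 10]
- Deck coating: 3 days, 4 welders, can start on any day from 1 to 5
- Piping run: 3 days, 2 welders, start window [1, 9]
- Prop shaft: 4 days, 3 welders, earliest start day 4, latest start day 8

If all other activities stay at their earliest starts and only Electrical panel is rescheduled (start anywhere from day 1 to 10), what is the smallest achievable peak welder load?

Electrical panel@1: d1:9  d2:9  d3:6  d4:3  d5:3  d6:3  d7:3  d8:0  d9:0  d10:0  d11:0 → peak 9
Electrical panel@2: d1:6  d2:9  d3:9  d4:3  d5:3  d6:3  d7:3  d8:0  d9:0  d10:0  d11:0 → peak 9
Electrical panel@3: d1:6  d2:6  d3:9  d4:6  d5:3  d6:3  d7:3  d8:0  d9:0  d10:0  d11:0 → peak 9
Electrical panel@4: d1:6  d2:6  d3:6  d4:6  d5:6  d6:3  d7:3  d8:0  d9:0  d10:0  d11:0 → peak 6
Electrical panel@5: d1:6  d2:6  d3:6  d4:3  d5:6  d6:6  d7:3  d8:0  d9:0  d10:0  d11:0 → peak 6
Electrical panel@6: d1:6  d2:6  d3:6  d4:3  d5:3  d6:6  d7:6  d8:0  d9:0  d10:0  d11:0 → peak 6
Electrical panel@7: d1:6  d2:6  d3:6  d4:3  d5:3  d6:3  d7:6  d8:3  d9:0  d10:0  d11:0 → peak 6
Electrical panel@8: d1:6  d2:6  d3:6  d4:3  d5:3  d6:3  d7:3  d8:3  d9:3  d10:0  d11:0 → peak 6
Electrical panel@9: d1:6  d2:6  d3:6  d4:3  d5:3  d6:3  d7:3  d8:0  d9:3  d10:3  d11:0 → peak 6
Electrical panel@10: d1:6  d2:6  d3:6  d4:3  d5:3  d6:3  d7:3  d8:0  d9:0  d10:3  d11:3 → peak 6
Best is Electrical panel@4, peak 6.

6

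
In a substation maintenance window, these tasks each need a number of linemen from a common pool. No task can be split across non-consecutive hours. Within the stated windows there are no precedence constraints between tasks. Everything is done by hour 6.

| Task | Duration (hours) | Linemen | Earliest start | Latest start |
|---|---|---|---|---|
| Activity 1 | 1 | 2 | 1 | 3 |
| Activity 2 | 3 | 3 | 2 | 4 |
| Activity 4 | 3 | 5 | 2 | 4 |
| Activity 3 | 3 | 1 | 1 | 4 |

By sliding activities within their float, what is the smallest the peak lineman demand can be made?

8

Early-start (Activity 1@1, Activity 2@2, Activity 4@2, Activity 3@1) gives peak 9: h1:3  h2:9  h3:9  h4:8  h5:0  h6:0.
Shift Activity 4→4.
Schedule Activity 1@1, Activity 2@2, Activity 4@4, Activity 3@1: h1:3  h2:4  h3:4  h4:8  h5:5  h6:5 — peak 8.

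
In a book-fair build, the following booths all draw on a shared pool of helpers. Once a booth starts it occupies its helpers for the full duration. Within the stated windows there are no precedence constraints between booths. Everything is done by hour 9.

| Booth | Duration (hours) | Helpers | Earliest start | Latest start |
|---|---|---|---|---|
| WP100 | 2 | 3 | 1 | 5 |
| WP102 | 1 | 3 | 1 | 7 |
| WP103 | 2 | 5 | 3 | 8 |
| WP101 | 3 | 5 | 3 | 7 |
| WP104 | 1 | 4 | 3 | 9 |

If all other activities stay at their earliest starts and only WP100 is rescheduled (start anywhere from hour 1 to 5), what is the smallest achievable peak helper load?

14

WP100@1: h1:6  h2:3  h3:14  h4:10  h5:5  h6:0  h7:0  h8:0  h9:0 → peak 14
WP100@2: h1:3  h2:3  h3:17  h4:10  h5:5  h6:0  h7:0  h8:0  h9:0 → peak 17
WP100@3: h1:3  h2:0  h3:17  h4:13  h5:5  h6:0  h7:0  h8:0  h9:0 → peak 17
WP100@4: h1:3  h2:0  h3:14  h4:13  h5:8  h6:0  h7:0  h8:0  h9:0 → peak 14
WP100@5: h1:3  h2:0  h3:14  h4:10  h5:8  h6:3  h7:0  h8:0  h9:0 → peak 14
Best is WP100@1, peak 14.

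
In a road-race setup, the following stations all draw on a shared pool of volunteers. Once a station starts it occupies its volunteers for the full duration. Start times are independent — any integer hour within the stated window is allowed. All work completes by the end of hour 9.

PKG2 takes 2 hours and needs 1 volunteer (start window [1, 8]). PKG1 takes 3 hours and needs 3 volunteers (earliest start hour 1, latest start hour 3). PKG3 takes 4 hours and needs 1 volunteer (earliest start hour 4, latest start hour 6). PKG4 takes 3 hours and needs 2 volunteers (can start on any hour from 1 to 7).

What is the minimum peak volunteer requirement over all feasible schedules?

3

Early-start (PKG2@1, PKG1@1, PKG3@4, PKG4@1) gives peak 6: h1:6  h2:6  h3:5  h4:1  h5:1  h6:1  h7:1  h8:0  h9:0.
Shift PKG1→3, PKG3→6, PKG4→6.
Schedule PKG2@1, PKG1@3, PKG3@6, PKG4@6: h1:1  h2:1  h3:3  h4:3  h5:3  h6:3  h7:3  h8:3  h9:1 — peak 3.
Total volunteer-hours = 21 over 9 hours ⇒ peak ≥ ⌈21/9⌉ = 3, so 3 is optimal.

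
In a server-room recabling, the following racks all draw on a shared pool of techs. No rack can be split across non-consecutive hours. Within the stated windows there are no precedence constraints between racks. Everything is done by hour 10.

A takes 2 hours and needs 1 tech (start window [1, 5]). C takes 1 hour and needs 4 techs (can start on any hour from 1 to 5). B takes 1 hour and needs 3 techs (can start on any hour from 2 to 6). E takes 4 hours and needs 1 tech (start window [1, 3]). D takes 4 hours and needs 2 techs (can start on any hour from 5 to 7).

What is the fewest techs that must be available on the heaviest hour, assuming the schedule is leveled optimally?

Early-start (A@1, C@1, B@2, E@1, D@5) gives peak 6: h1:6  h2:5  h3:1  h4:1  h5:2  h6:2  h7:2  h8:2  h9:0  h10:0.
Shift C→5, B→3, D→6.
Schedule A@1, C@5, B@3, E@1, D@6: h1:2  h2:2  h3:4  h4:1  h5:4  h6:2  h7:2  h8:2  h9:2  h10:0 — peak 4.

4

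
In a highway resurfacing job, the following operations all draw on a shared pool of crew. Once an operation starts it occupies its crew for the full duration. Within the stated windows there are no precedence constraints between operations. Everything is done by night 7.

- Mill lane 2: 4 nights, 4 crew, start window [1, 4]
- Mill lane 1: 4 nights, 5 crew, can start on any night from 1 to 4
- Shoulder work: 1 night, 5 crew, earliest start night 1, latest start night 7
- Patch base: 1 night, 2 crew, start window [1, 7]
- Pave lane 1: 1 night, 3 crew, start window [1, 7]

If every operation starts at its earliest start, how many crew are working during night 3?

At early start, night 3 has: Mill lane 2, Mill lane 1.
Demand: 4 + 5 = 9.

9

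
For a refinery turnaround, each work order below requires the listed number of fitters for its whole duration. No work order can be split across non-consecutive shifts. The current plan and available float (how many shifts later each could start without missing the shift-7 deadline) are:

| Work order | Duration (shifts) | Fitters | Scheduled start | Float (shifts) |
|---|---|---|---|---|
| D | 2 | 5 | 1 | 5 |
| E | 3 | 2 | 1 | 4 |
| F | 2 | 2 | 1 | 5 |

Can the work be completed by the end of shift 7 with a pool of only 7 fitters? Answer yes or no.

Schedule D@1, E@3, F@3: s1:5  s2:5  s3:4  s4:4  s5:2  s6:0  s7:0 — peak 5 ≤ 7.

yes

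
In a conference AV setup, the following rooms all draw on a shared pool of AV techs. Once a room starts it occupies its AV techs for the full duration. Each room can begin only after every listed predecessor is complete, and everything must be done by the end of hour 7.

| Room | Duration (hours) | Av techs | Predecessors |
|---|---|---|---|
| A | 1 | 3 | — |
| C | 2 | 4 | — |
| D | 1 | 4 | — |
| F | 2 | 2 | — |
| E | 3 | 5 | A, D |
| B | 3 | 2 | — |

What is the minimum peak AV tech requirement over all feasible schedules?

7

Early-start (A@1, C@1, D@1, F@1, E@2, B@1) gives peak 15: h1:15  h2:13  h3:7  h4:5  h5:0  h6:0  h7:0.
Shift D→3, F→2, E→4, B→4.
Schedule A@1, C@1, D@3, F@2, E@4, B@4: h1:7  h2:6  h3:6  h4:7  h5:7  h6:7  h7:0 — peak 7.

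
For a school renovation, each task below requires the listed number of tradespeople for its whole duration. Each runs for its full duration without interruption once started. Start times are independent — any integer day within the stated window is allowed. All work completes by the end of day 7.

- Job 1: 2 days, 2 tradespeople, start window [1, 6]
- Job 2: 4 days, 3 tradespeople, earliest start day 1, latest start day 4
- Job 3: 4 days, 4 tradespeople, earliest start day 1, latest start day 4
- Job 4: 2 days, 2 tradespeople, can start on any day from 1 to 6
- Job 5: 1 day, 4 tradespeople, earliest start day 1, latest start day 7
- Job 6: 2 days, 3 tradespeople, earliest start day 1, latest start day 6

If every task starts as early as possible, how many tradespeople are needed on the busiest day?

Early-start schedule: Job 1@1, Job 2@1, Job 3@1, Job 4@1, Job 5@1, Job 6@1.
Load per day: day 1: 18, day 2: 14, day 3: 7, day 4: 7, day 5: 0, day 6: 0, day 7: 0.
Peak is 18.

18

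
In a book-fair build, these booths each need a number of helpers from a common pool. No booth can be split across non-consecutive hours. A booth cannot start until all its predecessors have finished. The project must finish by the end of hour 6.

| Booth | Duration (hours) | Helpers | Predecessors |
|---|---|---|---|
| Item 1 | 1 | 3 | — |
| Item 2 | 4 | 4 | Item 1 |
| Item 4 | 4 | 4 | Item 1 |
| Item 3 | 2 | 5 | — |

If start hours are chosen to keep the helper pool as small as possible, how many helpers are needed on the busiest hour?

Early-start (Item 1@1, Item 2@2, Item 4@2, Item 3@1) gives peak 13: h1:8  h2:13  h3:8  h4:8  h5:8  h6:0.
Shift Item 2→3, Item 4→3.
Schedule Item 1@1, Item 2@3, Item 4@3, Item 3@1: h1:8  h2:5  h3:8  h4:8  h5:8  h6:8 — peak 8.
Total helper-hours = 45 over 6 hours ⇒ peak ≥ ⌈45/6⌉ = 8, so 8 is optimal.

8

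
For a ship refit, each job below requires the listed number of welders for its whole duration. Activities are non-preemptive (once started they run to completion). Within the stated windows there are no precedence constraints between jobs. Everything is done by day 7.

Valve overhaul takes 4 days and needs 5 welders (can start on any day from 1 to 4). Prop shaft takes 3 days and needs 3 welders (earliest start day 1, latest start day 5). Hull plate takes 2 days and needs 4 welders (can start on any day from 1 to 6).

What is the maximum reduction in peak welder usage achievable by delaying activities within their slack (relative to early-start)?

5

Early-start peak: d1:12  d2:12  d3:8  d4:5  d5:0  d6:0  d7:0 ⇒ 12.
Leveled (Valve overhaul@1, Prop shaft@5, Hull plate@5): d1:5  d2:5  d3:5  d4:5  d5:7  d6:7  d7:3 ⇒ 7.
Reduction 12 − 7 = 5.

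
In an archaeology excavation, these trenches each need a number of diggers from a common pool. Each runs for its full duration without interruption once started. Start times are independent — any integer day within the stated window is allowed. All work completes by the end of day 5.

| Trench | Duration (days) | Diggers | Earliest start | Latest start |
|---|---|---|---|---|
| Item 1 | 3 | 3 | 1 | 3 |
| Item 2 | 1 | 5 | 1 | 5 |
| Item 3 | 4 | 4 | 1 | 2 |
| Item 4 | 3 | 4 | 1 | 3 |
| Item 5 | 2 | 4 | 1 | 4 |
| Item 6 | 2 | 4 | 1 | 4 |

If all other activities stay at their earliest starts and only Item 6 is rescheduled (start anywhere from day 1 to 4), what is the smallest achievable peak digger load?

20

Item 6@1: d1:24  d2:19  d3:11  d4:4  d5:0 → peak 24
Item 6@2: d1:20  d2:19  d3:15  d4:4  d5:0 → peak 20
Item 6@3: d1:20  d2:15  d3:15  d4:8  d5:0 → peak 20
Item 6@4: d1:20  d2:15  d3:11  d4:8  d5:4 → peak 20
Best is Item 6@2, peak 20.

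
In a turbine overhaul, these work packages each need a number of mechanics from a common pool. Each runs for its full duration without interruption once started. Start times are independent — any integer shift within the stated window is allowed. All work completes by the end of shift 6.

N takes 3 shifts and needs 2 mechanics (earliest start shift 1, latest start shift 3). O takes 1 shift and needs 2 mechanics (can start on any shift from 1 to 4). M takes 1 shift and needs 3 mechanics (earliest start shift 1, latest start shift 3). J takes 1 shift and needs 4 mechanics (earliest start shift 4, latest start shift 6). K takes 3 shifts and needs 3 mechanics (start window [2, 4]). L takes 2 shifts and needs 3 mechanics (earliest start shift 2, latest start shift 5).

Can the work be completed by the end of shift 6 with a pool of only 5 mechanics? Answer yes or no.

no

The minimum achievable peak is 6; 5 < 6, so no feasible schedule stays within the cap.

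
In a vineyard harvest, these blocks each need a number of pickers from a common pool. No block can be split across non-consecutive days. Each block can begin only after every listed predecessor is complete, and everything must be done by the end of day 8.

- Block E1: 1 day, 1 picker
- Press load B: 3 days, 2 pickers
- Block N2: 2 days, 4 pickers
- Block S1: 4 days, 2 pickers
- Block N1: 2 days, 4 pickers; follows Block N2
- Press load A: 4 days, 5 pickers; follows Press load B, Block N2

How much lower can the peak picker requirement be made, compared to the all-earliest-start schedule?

4

Early-start peak: d1:9  d2:8  d3:8  d4:11  d5:5  d6:5  d7:5  d8:0 ⇒ 11.
Leveled (Block E1@1, Press load B@1, Block N2@1, Block S1@4, Block N1@3, Press load A@5): d1:7  d2:6  d3:6  d4:6  d5:7  d6:7  d7:7  d8:5 ⇒ 7.
Reduction 11 − 7 = 4.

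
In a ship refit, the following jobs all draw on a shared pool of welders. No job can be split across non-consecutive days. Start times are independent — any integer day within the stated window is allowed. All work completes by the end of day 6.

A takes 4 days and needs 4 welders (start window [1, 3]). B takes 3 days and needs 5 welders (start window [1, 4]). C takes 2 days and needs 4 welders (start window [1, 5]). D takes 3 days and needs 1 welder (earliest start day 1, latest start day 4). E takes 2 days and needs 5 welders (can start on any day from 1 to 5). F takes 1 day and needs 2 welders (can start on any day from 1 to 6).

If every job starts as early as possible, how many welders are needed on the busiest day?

Early-start schedule: A@1, B@1, C@1, D@1, E@1, F@1.
Load per day: day 1: 21, day 2: 19, day 3: 10, day 4: 4, day 5: 0, day 6: 0.
Peak is 21.

21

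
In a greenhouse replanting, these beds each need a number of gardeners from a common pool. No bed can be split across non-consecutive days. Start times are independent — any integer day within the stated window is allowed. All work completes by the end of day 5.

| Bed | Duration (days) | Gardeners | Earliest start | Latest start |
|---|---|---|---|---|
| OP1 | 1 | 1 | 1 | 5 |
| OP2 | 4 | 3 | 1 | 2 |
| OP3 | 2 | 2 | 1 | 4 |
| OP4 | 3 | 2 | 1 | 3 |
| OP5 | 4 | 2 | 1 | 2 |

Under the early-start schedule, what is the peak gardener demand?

Early-start schedule: OP1@1, OP2@1, OP3@1, OP4@1, OP5@1.
Load per day: day 1: 10, day 2: 9, day 3: 7, day 4: 5, day 5: 0.
Peak is 10.

10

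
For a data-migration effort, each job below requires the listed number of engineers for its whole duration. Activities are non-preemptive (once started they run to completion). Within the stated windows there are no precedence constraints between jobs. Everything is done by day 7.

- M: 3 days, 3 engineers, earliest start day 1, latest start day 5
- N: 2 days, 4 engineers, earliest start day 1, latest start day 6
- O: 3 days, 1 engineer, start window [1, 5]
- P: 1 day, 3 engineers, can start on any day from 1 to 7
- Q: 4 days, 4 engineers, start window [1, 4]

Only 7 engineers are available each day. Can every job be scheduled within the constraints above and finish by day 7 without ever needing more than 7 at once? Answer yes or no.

Schedule M@1, N@1, O@3, P@3, Q@4: d1:7  d2:7  d3:7  d4:5  d5:5  d6:4  d7:4 — peak 7 ≤ 7.

yes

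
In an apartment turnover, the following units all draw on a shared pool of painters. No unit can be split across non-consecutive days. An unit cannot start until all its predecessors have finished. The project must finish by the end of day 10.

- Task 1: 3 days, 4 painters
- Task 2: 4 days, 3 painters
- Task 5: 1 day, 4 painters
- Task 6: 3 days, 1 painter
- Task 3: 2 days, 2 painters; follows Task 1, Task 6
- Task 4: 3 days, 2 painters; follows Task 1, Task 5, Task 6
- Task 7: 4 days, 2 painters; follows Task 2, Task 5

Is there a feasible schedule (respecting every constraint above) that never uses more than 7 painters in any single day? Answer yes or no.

yes

Schedule Task 1@1, Task 2@1, Task 5@4, Task 6@5, Task 3@8, Task 4@8, Task 7@5: d1:7  d2:7  d3:7  d4:7  d5:3  d6:3  d7:3  d8:6  d9:4  d10:2 — peak 7 ≤ 7.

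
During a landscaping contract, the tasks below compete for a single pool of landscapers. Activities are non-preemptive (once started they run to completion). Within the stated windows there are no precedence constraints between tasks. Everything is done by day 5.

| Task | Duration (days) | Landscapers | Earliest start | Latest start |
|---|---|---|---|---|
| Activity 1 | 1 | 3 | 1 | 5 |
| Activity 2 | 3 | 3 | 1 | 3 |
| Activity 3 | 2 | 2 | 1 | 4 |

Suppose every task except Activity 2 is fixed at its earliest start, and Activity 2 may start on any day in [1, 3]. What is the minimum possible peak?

5

Activity 2@1: d1:8  d2:5  d3:3  d4:0  d5:0 → peak 8
Activity 2@2: d1:5  d2:5  d3:3  d4:3  d5:0 → peak 5
Activity 2@3: d1:5  d2:2  d3:3  d4:3  d5:3 → peak 5
Best is Activity 2@2, peak 5.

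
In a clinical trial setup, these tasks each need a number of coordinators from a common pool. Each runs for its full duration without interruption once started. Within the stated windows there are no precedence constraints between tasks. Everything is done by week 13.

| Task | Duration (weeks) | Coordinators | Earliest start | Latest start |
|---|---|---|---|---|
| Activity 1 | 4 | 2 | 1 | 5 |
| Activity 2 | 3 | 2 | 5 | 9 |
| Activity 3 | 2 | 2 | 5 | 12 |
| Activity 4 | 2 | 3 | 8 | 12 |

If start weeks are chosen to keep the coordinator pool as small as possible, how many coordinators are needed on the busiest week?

Early-start (Activity 1@1, Activity 2@5, Activity 3@5, Activity 4@8) gives peak 4: w1:2  w2:2  w3:2  w4:2  w5:4  w6:4  w7:2  w8:3  w9:3  w10:0  w11:0  w12:0  w13:0.
Shift Activity 3→8, Activity 4→10.
Schedule Activity 1@1, Activity 2@5, Activity 3@8, Activity 4@10: w1:2  w2:2  w3:2  w4:2  w5:2  w6:2  w7:2  w8:2  w9:2  w10:3  w11:3  w12:0  w13:0 — peak 3.

3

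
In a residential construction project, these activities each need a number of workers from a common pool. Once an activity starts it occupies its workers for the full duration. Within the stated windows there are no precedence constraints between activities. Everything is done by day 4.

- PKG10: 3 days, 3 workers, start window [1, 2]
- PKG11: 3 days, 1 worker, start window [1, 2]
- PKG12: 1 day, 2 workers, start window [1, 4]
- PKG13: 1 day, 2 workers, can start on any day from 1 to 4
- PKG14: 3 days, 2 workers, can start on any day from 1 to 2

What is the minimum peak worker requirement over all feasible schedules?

6

Early-start (PKG10@1, PKG11@1, PKG12@1, PKG13@1, PKG14@1) gives peak 10: d1:10  d2:6  d3:6  d4:0.
Shift PKG13→4, PKG14→2.
Schedule PKG10@1, PKG11@1, PKG12@1, PKG13@4, PKG14@2: d1:6  d2:6  d3:6  d4:4 — peak 6.
Total worker-days = 22 over 4 days ⇒ peak ≥ ⌈22/4⌉ = 6, so 6 is optimal.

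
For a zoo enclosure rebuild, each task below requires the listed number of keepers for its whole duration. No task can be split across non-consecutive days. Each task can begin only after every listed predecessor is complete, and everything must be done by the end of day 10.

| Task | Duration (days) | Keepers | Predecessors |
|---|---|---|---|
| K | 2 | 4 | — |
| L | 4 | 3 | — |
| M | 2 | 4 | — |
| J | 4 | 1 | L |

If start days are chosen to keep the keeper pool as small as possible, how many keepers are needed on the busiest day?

Early-start (K@1, L@1, M@1, J@5) gives peak 11: d1:11  d2:11  d3:3  d4:3  d5:1  d6:1  d7:1  d8:1  d9:0  d10:0.
Shift L→3, M→7, J→7.
Schedule K@1, L@3, M@7, J@7: d1:4  d2:4  d3:3  d4:3  d5:3  d6:3  d7:5  d8:5  d9:1  d10:1 — peak 5.

5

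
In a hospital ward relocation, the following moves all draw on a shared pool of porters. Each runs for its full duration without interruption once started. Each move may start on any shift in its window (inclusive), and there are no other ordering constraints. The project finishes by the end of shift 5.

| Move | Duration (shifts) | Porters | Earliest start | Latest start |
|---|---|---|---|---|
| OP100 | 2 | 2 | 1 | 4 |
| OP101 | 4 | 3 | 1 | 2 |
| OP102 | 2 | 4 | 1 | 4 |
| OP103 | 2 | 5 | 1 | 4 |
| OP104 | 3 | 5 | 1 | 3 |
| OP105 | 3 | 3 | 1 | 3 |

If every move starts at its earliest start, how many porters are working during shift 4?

3

At early start, shift 4 has: OP101.
Demand: 3 = 3.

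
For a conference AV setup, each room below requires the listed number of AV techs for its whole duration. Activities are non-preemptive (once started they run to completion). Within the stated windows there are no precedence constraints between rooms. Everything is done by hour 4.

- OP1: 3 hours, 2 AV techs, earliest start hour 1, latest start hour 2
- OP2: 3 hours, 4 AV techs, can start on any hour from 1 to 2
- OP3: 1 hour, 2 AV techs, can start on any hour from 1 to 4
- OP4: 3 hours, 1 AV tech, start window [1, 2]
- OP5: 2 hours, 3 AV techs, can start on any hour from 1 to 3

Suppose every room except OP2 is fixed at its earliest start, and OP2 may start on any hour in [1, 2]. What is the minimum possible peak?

OP2@1: h1:12  h2:10  h3:7  h4:0 → peak 12
OP2@2: h1:8  h2:10  h3:7  h4:4 → peak 10
Best is OP2@2, peak 10.

10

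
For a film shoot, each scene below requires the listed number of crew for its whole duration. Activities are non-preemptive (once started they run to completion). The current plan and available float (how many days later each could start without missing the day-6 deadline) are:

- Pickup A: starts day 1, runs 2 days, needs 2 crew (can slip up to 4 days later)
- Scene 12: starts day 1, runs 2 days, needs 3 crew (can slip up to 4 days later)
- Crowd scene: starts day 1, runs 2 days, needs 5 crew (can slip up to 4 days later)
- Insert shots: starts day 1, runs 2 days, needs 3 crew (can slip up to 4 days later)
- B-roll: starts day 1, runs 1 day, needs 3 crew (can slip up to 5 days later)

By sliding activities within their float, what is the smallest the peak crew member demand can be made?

Early-start (Pickup A@1, Scene 12@1, Crowd scene@1, Insert shots@1, B-roll@1) gives peak 16: d1:16  d2:13  d3:0  d4:0  d5:0  d6:0.
Shift Crowd scene→3, Insert shots→5, B-roll→5.
Schedule Pickup A@1, Scene 12@1, Crowd scene@3, Insert shots@5, B-roll@5: d1:5  d2:5  d3:5  d4:5  d5:6  d6:3 — peak 6.

6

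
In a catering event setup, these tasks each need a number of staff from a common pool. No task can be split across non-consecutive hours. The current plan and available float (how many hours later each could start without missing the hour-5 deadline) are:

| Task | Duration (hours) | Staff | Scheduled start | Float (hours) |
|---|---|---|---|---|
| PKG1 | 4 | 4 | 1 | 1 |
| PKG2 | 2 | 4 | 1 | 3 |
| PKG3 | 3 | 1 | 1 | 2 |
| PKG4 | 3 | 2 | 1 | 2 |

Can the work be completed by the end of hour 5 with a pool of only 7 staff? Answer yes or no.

no

The minimum achievable peak is 8; 7 < 8, so no feasible schedule stays within the cap.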